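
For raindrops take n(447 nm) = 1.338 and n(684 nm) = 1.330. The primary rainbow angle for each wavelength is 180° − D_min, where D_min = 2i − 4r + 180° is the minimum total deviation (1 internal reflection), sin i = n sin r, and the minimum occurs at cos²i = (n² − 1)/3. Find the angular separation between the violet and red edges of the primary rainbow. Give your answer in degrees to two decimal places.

1.16°

At 447 nm (n = 1.338): cos²i = 0.26341 → i = 59.120°, r = 39.899°, D_min = 138.643°, rainbow angle = 41.357°.
At 684 nm (n = 1.330): cos²i = 0.25630 → i = 59.585°, r = 40.422°, D_min = 137.484°, rainbow angle = 42.516°.
Angular width = |41.357° − 42.516°| = 1.160°.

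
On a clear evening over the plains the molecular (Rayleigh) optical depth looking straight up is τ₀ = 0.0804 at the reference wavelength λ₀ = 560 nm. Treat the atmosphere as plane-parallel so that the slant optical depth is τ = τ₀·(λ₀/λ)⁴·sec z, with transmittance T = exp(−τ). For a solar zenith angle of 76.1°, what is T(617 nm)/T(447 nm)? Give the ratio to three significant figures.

Airmass: sec 76.1° = 4.1627.
τ(617 nm) = 0.0804 × (560/617)⁴ × 4.1627 = 0.0804 × 0.6786 × 4.1627 = 0.2271.
τ(447 nm) = 0.0804 × (560/447)⁴ × 4.1627 = 0.0804 × 2.4633 × 4.1627 = 0.8244.
T(617)/T(447) = exp(τ_B − τ_A) = exp(0.5973) = 1.8172.

1.82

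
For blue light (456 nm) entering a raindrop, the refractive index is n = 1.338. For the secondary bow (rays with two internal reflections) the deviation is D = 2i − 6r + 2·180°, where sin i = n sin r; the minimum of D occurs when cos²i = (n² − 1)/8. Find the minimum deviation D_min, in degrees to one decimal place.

232.2°

cos²i = (1.79024 − 1)/8 = 0.09878; i = arccos(0.31429) = 71.682°.
sin r = sin 71.682°/1.338 = 0.70951; r = 45.195°.
D_min = 2·71.682° − 6·45.195° + 360° = 232.193°.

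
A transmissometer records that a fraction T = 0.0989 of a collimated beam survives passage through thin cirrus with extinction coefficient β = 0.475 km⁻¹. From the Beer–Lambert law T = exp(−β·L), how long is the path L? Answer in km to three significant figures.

4.87 km

Beer–Lambert: T = exp(−βL) ⇒ L = −ln(T)/β = −ln(0.0989)/0.475 = 2.3136/0.475 = 4.871 km.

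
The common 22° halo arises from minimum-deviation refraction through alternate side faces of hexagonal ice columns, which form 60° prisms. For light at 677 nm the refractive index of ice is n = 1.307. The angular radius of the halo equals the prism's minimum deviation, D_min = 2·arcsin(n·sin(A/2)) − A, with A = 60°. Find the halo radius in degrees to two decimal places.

21.61°

n·sin(A/2) = 1.307 × sin 30° = 1.307 × 0.5000 = 0.6535.
D_min = 2·arcsin(0.6535) − 60° = 2 × 40.806° − 60° = 21.612°.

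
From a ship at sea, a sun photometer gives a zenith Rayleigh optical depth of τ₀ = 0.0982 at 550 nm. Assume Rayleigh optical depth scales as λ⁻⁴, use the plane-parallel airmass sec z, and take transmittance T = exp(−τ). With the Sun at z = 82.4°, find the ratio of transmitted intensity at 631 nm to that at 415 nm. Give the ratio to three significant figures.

Airmass: sec 82.4° = 7.5611.
τ(631 nm) = 0.0982 × (550/631)⁴ × 7.5611 = 0.0982 × 0.5772 × 7.5611 = 0.4286.
τ(415 nm) = 0.0982 × (550/415)⁴ × 7.5611 = 0.0982 × 3.0850 × 7.5611 = 2.2906.
T(631)/T(415) = exp(τ_B − τ_A) = exp(1.8620) = 6.4369.

6.44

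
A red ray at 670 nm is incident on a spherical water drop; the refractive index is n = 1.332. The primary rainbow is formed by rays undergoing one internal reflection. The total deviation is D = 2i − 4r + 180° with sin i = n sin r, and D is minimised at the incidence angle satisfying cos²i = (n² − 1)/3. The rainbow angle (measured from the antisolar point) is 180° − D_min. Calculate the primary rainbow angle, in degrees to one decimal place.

42.2°

cos²i = (1.77422 − 1)/3 = 0.25807; i = arccos(0.50801) = 59.469°.
sin r = sin 59.469°/1.332 = 0.64666; r = 40.290°.
D_min = 2·59.469° − 4·40.290° + 180° = 137.776°.
Rainbow angle = 180° − D_min = 42.224°.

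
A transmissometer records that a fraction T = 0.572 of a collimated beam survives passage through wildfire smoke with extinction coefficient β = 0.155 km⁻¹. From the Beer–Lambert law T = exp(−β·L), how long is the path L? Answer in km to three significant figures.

3.60 km

Beer–Lambert: T = exp(−βL) ⇒ L = −ln(T)/β = −ln(0.572)/0.155 = 0.5586/0.155 = 3.604 km.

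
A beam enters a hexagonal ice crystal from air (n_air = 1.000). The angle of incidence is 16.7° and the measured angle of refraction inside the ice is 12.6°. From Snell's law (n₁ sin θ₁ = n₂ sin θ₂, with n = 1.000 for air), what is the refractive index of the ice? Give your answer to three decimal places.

1.317

n = sin θ_i / sin θ_r = sin 16.7° / sin 12.6° = 0.2874 / 0.2181 = 1.3173.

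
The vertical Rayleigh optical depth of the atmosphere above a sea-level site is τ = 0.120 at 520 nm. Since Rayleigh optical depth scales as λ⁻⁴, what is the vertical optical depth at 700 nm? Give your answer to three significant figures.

0.0365

τ(700 nm) = τ(520 nm) × (520/700)⁴ = 0.120 × (0.7429)⁴ = 0.120 × 0.3045 = 0.0365.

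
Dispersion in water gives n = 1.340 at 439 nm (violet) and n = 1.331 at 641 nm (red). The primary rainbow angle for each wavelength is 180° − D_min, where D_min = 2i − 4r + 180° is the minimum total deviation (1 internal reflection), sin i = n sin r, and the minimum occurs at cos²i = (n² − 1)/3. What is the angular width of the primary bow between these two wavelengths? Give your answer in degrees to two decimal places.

At 439 nm (n = 1.340): cos²i = 0.26520 → i = 59.004°, r = 39.770°, D_min = 138.929°, rainbow angle = 41.071°.
At 641 nm (n = 1.331): cos²i = 0.25719 → i = 59.527°, r = 40.356°, D_min = 137.630°, rainbow angle = 42.370°.
Angular width = |41.071° − 42.370°| = 1.299°.

1.30°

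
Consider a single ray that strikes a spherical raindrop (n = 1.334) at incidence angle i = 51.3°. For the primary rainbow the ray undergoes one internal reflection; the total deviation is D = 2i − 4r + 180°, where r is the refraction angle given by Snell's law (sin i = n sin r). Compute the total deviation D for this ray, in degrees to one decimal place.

139.4°

sin r = sin 51.3° / 1.334 = 0.7804/1.334 = 0.5850; r = 35.81°.
D = 2·51.3° − 4·35.81° + 180° = 102.60° − 143.22° + 180° = 139.38°.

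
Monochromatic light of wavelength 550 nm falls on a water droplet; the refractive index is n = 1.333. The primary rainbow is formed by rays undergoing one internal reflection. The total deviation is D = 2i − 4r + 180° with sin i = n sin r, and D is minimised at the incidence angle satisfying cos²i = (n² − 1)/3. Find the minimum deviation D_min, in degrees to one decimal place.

137.9°

cos²i = (1.77689 − 1)/3 = 0.25896; i = arccos(0.50888) = 59.410°.
sin r = sin 59.410°/1.333 = 0.64579; r = 40.225°.
D_min = 2·59.410° − 4·40.225° + 180° = 137.922°.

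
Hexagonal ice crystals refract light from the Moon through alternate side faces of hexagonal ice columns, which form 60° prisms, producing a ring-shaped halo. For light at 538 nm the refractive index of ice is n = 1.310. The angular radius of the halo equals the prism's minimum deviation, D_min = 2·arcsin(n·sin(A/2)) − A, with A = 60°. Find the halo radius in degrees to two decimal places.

n·sin(A/2) = 1.310 × sin 30° = 1.310 × 0.5000 = 0.6550.
D_min = 2·arcsin(0.6550) − 60° = 2 × 40.920° − 60° = 21.839°.

21.84°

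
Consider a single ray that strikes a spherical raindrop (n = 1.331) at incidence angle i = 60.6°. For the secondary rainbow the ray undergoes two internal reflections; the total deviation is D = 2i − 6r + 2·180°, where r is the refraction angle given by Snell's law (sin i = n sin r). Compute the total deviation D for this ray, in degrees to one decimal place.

235.9°

sin r = sin 60.6° / 1.331 = 0.8712/1.331 = 0.6546; r = 40.89°.
D = 2·60.6° − 6·40.89° + 2·180° = 121.20° − 245.32° + 360° = 235.88°.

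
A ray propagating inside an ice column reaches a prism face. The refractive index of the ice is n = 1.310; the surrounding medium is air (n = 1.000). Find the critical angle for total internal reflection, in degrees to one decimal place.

sin θ_c = n_air / n = 1.000 / 1.310 = 0.7634.
θ_c = arcsin(0.7634) = 49.76°.

49.8°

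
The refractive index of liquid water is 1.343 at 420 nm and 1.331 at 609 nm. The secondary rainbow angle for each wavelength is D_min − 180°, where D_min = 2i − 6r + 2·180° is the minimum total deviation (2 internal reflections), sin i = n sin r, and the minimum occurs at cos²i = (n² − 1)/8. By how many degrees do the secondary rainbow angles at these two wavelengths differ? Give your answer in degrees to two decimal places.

At 420 nm (n = 1.343): cos²i = 0.10046 → i = 71.522°, r = 44.928°, D_min = 233.478°, rainbow angle = 53.478°.
At 609 nm (n = 1.331): cos²i = 0.09645 → i = 71.907°, r = 45.575°, D_min = 230.365°, rainbow angle = 50.365°.
Angular width = |53.478° − 50.365°| = 3.113°.

3.11°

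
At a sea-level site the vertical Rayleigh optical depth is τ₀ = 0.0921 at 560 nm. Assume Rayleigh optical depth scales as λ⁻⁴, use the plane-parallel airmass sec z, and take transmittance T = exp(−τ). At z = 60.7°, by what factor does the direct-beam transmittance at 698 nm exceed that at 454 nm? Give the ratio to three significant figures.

Airmass: sec 60.7° = 2.0434.
τ(698 nm) = 0.0921 × (560/698)⁴ × 2.0434 = 0.0921 × 0.4143 × 2.0434 = 0.0780.
τ(454 nm) = 0.0921 × (560/454)⁴ × 2.0434 = 0.0921 × 2.3149 × 2.0434 = 0.4357.
T(698)/T(454) = exp(τ_B − τ_A) = exp(0.3577) = 1.4300.

1.43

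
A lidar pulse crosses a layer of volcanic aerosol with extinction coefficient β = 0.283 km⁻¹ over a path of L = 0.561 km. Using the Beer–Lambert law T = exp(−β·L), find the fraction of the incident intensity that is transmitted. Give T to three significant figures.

0.853

τ = β·L = 0.283 × 0.561 = 0.1588.
T = exp(−0.1588) = 0.8532.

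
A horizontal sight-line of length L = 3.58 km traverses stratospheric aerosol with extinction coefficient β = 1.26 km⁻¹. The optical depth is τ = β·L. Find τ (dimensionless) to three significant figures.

4.51

τ = β·L = 1.26 × 3.58 = 4.5108.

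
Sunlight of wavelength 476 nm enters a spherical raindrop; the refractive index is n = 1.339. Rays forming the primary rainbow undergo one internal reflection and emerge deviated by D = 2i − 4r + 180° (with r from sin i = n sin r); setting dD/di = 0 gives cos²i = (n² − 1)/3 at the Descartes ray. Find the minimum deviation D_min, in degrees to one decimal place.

138.8°

cos²i = (1.79292 − 1)/3 = 0.26431; i = arccos(0.51411) = 59.062°.
sin r = sin 59.062°/1.339 = 0.64057; r = 39.834°.
D_min = 2·59.062° − 4·39.834° + 180° = 138.786°.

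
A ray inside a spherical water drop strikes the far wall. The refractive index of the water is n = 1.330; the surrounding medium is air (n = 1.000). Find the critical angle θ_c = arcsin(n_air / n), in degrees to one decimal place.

48.8°

sin θ_c = n_air / n = 1.000 / 1.330 = 0.7519.
θ_c = arcsin(0.7519) = 48.75°.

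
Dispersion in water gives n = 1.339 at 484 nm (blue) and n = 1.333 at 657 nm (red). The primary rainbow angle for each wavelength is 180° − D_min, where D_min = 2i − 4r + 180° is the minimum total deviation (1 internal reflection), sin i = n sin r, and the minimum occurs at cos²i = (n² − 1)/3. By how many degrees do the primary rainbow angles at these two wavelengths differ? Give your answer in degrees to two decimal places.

At 484 nm (n = 1.339): cos²i = 0.26431 → i = 59.062°, r = 39.834°, D_min = 138.786°, rainbow angle = 41.214°.
At 657 nm (n = 1.333): cos²i = 0.25896 → i = 59.410°, r = 40.225°, D_min = 137.922°, rainbow angle = 42.078°.
Angular width = |41.214° − 42.078°| = 0.865°.

0.86°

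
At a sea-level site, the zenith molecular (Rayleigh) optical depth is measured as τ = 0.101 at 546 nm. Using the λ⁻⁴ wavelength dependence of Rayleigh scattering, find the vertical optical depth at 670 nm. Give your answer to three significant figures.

τ(670 nm) = τ(546 nm) × (546/670)⁴ = 0.101 × (0.8149)⁴ = 0.101 × 0.4410 = 0.0445.

0.0445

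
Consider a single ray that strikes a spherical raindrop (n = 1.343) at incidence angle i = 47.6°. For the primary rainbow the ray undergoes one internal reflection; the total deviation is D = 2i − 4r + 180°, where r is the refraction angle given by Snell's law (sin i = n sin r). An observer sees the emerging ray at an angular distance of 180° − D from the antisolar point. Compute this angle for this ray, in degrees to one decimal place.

sin r = sin 47.6° / 1.343 = 0.7385/1.343 = 0.5499; r = 33.36°.
D = 2·47.6° − 4·33.36° + 180° = 95.20° − 133.43° + 180° = 141.77°.
Angle from antisolar point = 180° − D = 38.23°.

38.2°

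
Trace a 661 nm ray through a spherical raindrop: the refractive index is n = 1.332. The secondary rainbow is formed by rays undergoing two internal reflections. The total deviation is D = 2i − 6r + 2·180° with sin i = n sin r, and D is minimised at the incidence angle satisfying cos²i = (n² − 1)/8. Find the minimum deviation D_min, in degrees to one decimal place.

230.6°

cos²i = (1.77422 − 1)/8 = 0.09678; i = arccos(0.31109) = 71.875°.
sin r = sin 71.875°/1.332 = 0.71350; r = 45.520°.
D_min = 2·71.875° − 6·45.520° + 360° = 230.628°.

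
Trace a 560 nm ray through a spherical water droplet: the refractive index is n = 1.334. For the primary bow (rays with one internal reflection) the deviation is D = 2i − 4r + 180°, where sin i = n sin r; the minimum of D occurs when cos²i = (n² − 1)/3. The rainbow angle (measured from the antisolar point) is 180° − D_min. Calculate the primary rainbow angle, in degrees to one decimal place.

41.9°

cos²i = (1.77956 − 1)/3 = 0.25985; i = arccos(0.50976) = 59.352°.
sin r = sin 59.352°/1.334 = 0.64492; r = 40.159°.
D_min = 2·59.352° − 4·40.159° + 180° = 138.067°.
Rainbow angle = 180° − D_min = 41.933°.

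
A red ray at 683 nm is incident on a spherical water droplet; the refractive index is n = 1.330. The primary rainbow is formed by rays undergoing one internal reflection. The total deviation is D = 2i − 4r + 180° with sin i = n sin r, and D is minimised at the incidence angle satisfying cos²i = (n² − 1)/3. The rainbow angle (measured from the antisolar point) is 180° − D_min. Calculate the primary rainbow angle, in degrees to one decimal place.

cos²i = (1.76890 − 1)/3 = 0.25630; i = arccos(0.50626) = 59.585°.
sin r = sin 59.585°/1.330 = 0.64841; r = 40.422°.
D_min = 2·59.585° − 4·40.422° + 180° = 137.484°.
Rainbow angle = 180° − D_min = 42.516°.

42.5°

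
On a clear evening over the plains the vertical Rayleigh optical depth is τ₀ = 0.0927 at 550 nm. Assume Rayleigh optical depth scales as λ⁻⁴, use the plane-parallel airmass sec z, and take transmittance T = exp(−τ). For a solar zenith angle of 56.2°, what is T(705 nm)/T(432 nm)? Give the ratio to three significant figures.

1.46

Airmass: sec 56.2° = 1.7976.
τ(705 nm) = 0.0927 × (550/705)⁴ × 1.7976 = 0.0927 × 0.3704 × 1.7976 = 0.0617.
τ(432 nm) = 0.0927 × (550/432)⁴ × 1.7976 = 0.0927 × 2.6273 × 1.7976 = 0.4378.
T(705)/T(432) = exp(τ_B − τ_A) = exp(0.3761) = 1.4566.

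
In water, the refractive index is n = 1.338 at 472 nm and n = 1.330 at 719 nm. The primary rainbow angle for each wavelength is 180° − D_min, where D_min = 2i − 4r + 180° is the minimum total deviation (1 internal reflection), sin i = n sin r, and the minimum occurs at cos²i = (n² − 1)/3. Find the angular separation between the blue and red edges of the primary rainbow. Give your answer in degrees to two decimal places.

1.16°

At 472 nm (n = 1.338): cos²i = 0.26341 → i = 59.120°, r = 39.899°, D_min = 138.643°, rainbow angle = 41.357°.
At 719 nm (n = 1.330): cos²i = 0.25630 → i = 59.585°, r = 40.422°, D_min = 137.484°, rainbow angle = 42.516°.
Angular width = |41.357° − 42.516°| = 1.160°.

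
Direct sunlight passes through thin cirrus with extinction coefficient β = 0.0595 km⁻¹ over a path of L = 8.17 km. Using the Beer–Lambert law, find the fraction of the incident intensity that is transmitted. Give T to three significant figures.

0.615

τ = β·L = 0.0595 × 8.17 = 0.4861.
T = exp(−0.4861) = 0.6150.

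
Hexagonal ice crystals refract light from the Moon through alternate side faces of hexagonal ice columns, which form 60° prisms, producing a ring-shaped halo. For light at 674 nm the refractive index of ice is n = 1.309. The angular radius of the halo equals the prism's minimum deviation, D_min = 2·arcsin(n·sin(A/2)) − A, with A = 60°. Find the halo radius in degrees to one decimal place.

21.8°

n·sin(A/2) = 1.309 × sin 30° = 1.309 × 0.5000 = 0.6545.
D_min = 2·arcsin(0.6545) − 60° = 2 × 40.882° − 60° = 21.763°.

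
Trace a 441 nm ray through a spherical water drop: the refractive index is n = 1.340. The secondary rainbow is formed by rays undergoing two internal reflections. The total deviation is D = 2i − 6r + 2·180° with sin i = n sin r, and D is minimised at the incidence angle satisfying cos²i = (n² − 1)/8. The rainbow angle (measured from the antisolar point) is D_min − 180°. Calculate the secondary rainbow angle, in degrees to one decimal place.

cos²i = (1.79560 − 1)/8 = 0.09945; i = arccos(0.31536) = 71.618°.
sin r = sin 71.618°/1.340 = 0.70819; r = 45.088°.
D_min = 2·71.618° − 6·45.088° + 360° = 232.709°.
Rainbow angle = D_min − 180° = 52.709°.

52.7°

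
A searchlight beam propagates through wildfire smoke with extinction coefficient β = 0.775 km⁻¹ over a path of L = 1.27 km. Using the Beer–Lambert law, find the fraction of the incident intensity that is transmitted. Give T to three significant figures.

τ = β·L = 0.775 × 1.27 = 0.9843.
T = exp(−0.9843) = 0.3737.

0.374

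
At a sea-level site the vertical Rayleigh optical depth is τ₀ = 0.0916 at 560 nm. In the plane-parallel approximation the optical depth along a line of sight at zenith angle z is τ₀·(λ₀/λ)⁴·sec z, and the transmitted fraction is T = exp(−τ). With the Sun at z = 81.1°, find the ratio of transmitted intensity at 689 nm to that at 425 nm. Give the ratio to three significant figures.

4.60

Airmass: sec 81.1° = 6.4637.
τ(689 nm) = 0.0916 × (560/689)⁴ × 6.4637 = 0.0916 × 0.4364 × 6.4637 = 0.2584.
τ(425 nm) = 0.0916 × (560/425)⁴ × 6.4637 = 0.0916 × 3.0144 × 6.4637 = 1.7847.
T(689)/T(425) = exp(τ_B − τ_A) = exp(1.5264) = 4.6014.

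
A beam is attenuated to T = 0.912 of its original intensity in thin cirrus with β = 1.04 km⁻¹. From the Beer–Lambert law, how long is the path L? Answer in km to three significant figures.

Beer–Lambert: T = exp(−βL) ⇒ L = −ln(T)/β = −ln(0.912)/1.04 = 0.0921/1.04 = 0.08857 km.

0.0886 km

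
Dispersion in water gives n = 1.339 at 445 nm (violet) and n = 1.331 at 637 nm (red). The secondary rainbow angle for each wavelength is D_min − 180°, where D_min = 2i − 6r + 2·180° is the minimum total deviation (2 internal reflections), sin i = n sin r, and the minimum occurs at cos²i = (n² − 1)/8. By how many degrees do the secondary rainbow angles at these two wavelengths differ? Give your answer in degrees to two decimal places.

At 445 nm (n = 1.339): cos²i = 0.09912 → i = 71.650°, r = 45.141°, D_min = 232.451°, rainbow angle = 52.451°.
At 637 nm (n = 1.331): cos²i = 0.09645 → i = 71.907°, r = 45.575°, D_min = 230.365°, rainbow angle = 50.365°.
Angular width = |52.451° − 50.365°| = 2.086°.

2.09°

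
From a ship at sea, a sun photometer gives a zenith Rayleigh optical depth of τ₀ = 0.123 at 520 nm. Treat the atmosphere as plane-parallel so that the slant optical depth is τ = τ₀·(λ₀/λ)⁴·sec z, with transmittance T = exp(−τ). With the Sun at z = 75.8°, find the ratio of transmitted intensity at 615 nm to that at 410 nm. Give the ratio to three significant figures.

2.83

Airmass: sec 75.8° = 4.0765.
τ(615 nm) = 0.123 × (520/615)⁴ × 4.0765 = 0.123 × 0.5111 × 4.0765 = 0.2563.
τ(410 nm) = 0.123 × (520/410)⁴ × 4.0765 = 0.123 × 2.5875 × 4.0765 = 1.2974.
T(615)/T(410) = exp(τ_B − τ_A) = exp(1.0411) = 2.8324.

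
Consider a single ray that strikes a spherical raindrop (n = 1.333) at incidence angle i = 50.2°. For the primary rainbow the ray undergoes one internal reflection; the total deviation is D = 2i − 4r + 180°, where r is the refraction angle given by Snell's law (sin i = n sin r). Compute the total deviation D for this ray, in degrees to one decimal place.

139.6°

sin r = sin 50.2° / 1.333 = 0.7683/1.333 = 0.5764; r = 35.19°.
D = 2·50.2° − 4·35.19° + 180° = 100.40° − 140.78° + 180° = 139.62°.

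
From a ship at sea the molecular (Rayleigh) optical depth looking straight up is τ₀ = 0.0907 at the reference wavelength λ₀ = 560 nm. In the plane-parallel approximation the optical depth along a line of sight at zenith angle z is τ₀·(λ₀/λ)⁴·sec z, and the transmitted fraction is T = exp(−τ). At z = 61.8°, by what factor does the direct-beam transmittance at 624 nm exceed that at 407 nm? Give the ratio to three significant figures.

1.76

Airmass: sec 61.8° = 2.1162.
τ(624 nm) = 0.0907 × (560/624)⁴ × 2.1162 = 0.0907 × 0.6487 × 2.1162 = 0.1245.
τ(407 nm) = 0.0907 × (560/407)⁴ × 2.1162 = 0.0907 × 3.5841 × 2.1162 = 0.6879.
T(624)/T(407) = exp(τ_B − τ_A) = exp(0.5634) = 1.7567.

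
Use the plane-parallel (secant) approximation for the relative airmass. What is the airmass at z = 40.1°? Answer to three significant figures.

X = sec z = 1/cos 40.1° = 1/0.7649 = 1.3073.

1.31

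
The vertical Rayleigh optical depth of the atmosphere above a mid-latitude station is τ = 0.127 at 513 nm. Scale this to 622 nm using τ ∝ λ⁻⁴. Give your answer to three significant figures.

τ(622 nm) = τ(513 nm) × (513/622)⁴ = 0.127 × (0.8248)⁴ = 0.127 × 0.4627 = 0.0588.

0.0588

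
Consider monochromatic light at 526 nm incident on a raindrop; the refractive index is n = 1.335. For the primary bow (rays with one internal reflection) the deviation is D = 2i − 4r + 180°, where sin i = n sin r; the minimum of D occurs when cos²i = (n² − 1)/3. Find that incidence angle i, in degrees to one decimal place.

59.3°

cos²i = (1.335² − 1)/3 = (1.78222 − 1)/3 = 0.26074.
cos i = 0.51063, so i = 59.294°.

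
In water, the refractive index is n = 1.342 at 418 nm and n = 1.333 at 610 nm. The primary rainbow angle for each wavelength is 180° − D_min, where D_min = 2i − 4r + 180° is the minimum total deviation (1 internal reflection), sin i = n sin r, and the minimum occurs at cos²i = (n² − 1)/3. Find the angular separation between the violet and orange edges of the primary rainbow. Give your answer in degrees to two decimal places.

1.29°

At 418 nm (n = 1.342): cos²i = 0.26699 → i = 58.888°, r = 39.641°, D_min = 139.213°, rainbow angle = 40.787°.
At 610 nm (n = 1.333): cos²i = 0.25896 → i = 59.410°, r = 40.225°, D_min = 137.922°, rainbow angle = 42.078°.
Angular width = |40.787° − 42.078°| = 1.291°.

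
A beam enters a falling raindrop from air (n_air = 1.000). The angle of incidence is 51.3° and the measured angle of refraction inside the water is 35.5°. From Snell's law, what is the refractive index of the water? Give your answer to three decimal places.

n = sin θ_i / sin θ_r = sin 51.3° / sin 35.5° = 0.7804 / 0.5807 = 1.3439.

1.344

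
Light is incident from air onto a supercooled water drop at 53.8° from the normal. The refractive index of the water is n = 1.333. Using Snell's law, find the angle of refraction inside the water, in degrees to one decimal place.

Snell: sin θ_r = sin θ_i / n = sin 53.8° / 1.333 = 0.8070 / 1.333 = 0.6054.
θ_r = arcsin(0.6054) = 37.26°.

37.3°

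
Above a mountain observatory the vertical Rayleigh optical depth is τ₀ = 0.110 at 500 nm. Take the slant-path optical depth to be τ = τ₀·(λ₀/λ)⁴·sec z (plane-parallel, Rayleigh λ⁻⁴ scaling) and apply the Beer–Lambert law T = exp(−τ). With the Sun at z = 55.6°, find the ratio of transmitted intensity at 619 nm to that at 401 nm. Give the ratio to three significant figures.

Airmass: sec 55.6° = 1.7700.
τ(619 nm) = 0.110 × (500/619)⁴ × 1.7700 = 0.110 × 0.4257 × 1.7700 = 0.0829.
τ(401 nm) = 0.110 × (500/401)⁴ × 1.7700 = 0.110 × 2.4171 × 1.7700 = 0.4706.
T(619)/T(401) = exp(τ_B − τ_A) = exp(0.3877) = 1.4736.

1.47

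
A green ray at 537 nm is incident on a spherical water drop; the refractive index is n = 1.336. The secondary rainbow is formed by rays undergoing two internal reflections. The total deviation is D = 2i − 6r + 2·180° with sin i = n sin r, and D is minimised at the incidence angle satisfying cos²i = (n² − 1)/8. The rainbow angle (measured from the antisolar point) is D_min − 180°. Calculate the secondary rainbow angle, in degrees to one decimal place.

cos²i = (1.78490 − 1)/8 = 0.09811; i = arccos(0.31323) = 71.746°.
sin r = sin 71.746°/1.336 = 0.71084; r = 45.303°.
D_min = 2·71.746° − 6·45.303° + 360° = 231.674°.
Rainbow angle = D_min − 180° = 51.674°.

51.7°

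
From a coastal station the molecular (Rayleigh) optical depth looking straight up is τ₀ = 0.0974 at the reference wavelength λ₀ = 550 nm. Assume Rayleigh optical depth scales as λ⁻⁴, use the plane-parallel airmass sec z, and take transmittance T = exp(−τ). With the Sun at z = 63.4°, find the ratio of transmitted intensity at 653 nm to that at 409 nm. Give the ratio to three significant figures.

1.83

Airmass: sec 63.4° = 2.2333.
τ(653 nm) = 0.0974 × (550/653)⁴ × 2.2333 = 0.0974 × 0.5033 × 2.2333 = 0.1095.
τ(409 nm) = 0.0974 × (550/409)⁴ × 2.2333 = 0.0974 × 3.2701 × 2.2333 = 0.7113.
T(653)/T(409) = exp(τ_B − τ_A) = exp(0.6019) = 1.8255.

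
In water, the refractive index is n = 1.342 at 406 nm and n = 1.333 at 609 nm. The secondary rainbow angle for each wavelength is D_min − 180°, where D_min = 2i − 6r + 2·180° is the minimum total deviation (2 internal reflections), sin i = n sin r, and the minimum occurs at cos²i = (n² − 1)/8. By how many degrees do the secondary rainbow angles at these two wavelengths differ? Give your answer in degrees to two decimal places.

At 406 nm (n = 1.342): cos²i = 0.10012 → i = 71.554°, r = 44.981°, D_min = 233.222°, rainbow angle = 53.222°.
At 609 nm (n = 1.333): cos²i = 0.09711 → i = 71.843°, r = 45.466°, D_min = 230.891°, rainbow angle = 50.891°.
Angular width = |53.222° − 50.891°| = 2.331°.

2.33°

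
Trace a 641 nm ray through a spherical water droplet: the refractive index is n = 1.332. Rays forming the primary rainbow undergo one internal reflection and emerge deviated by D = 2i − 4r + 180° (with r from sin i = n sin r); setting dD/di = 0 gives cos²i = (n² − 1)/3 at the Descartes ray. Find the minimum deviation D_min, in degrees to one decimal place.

137.8°

cos²i = (1.77422 − 1)/3 = 0.25807; i = arccos(0.50801) = 59.469°.
sin r = sin 59.469°/1.332 = 0.64666; r = 40.290°.
D_min = 2·59.469° − 4·40.290° + 180° = 137.776°.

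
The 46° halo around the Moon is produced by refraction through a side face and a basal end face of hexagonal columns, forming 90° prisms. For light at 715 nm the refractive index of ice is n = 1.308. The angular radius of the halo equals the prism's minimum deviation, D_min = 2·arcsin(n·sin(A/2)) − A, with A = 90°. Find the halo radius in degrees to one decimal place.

45.3°

n·sin(A/2) = 1.308 × sin 45° = 1.308 × 0.7071 = 0.9249.
D_min = 2·arcsin(0.9249) − 90° = 2 × 67.653° − 90° = 45.305°.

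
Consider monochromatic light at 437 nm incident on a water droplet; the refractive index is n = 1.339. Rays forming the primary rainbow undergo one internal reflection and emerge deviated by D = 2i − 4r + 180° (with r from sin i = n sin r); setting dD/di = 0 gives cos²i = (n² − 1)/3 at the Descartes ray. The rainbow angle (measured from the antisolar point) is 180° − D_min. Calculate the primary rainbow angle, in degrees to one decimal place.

cos²i = (1.79292 − 1)/3 = 0.26431; i = arccos(0.51411) = 59.062°.
sin r = sin 59.062°/1.339 = 0.64057; r = 39.834°.
D_min = 2·59.062° − 4·39.834° + 180° = 138.786°.
Rainbow angle = 180° − D_min = 41.214°.

41.2°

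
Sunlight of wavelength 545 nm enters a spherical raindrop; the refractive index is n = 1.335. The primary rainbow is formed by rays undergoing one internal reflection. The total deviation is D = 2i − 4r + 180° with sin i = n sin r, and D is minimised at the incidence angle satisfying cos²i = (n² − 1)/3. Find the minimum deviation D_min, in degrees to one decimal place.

138.2°

cos²i = (1.78222 − 1)/3 = 0.26074; i = arccos(0.51063) = 59.294°.
sin r = sin 59.294°/1.335 = 0.64405; r = 40.094°.
D_min = 2·59.294° − 4·40.094° + 180° = 138.212°.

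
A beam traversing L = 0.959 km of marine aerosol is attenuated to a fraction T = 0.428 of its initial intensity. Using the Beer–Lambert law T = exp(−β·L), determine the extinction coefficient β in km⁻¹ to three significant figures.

0.885 km⁻¹

Beer–Lambert: T = exp(−βL) ⇒ β = −ln(T)/L = −ln(0.428)/0.959 = 0.8486/0.959 = 0.8849 km⁻¹.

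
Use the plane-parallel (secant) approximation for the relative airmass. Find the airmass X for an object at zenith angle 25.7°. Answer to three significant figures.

X = sec z = 1/cos 25.7° = 1/0.9011 = 1.1098.

1.11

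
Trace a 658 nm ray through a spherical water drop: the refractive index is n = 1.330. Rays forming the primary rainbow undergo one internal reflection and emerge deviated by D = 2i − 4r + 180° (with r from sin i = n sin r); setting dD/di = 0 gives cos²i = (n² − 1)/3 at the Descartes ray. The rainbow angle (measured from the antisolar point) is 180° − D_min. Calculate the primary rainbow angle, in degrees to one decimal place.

cos²i = (1.76890 − 1)/3 = 0.25630; i = arccos(0.50626) = 59.585°.
sin r = sin 59.585°/1.330 = 0.64841; r = 40.422°.
D_min = 2·59.585° − 4·40.422° + 180° = 137.484°.
Rainbow angle = 180° − D_min = 42.516°.

42.5°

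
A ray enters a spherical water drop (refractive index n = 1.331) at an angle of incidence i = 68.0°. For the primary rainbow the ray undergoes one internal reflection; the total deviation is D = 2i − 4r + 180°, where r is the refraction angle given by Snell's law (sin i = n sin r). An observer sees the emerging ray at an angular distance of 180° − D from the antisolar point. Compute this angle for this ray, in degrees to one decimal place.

sin r = sin 68.0° / 1.331 = 0.9272/1.331 = 0.6966; r = 44.16°.
D = 2·68.0° − 4·44.16° + 180° = 136.00° − 176.62° + 180° = 139.38°.
Angle from antisolar point = 180° − D = 40.62°.

40.6°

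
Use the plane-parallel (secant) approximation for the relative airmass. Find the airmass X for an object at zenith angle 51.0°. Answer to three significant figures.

X = sec z = 1/cos 51.0° = 1/0.6293 = 1.5890.

1.59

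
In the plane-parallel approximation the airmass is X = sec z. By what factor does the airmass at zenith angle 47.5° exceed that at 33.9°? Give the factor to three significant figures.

X(47.5°)/X(33.9°) = sec 47.5° / sec 33.9° = cos 33.9° / cos 47.5° = 0.8300/0.6756 = 1.2286.

1.23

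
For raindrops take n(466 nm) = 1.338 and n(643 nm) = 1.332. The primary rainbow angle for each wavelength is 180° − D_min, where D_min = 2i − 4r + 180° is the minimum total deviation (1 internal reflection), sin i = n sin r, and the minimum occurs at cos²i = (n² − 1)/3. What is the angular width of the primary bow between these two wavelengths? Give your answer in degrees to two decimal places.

At 466 nm (n = 1.338): cos²i = 0.26341 → i = 59.120°, r = 39.899°, D_min = 138.643°, rainbow angle = 41.357°.
At 643 nm (n = 1.332): cos²i = 0.25807 → i = 59.469°, r = 40.290°, D_min = 137.776°, rainbow angle = 42.224°.
Angular width = |41.357° − 42.224°| = 0.867°.

0.87°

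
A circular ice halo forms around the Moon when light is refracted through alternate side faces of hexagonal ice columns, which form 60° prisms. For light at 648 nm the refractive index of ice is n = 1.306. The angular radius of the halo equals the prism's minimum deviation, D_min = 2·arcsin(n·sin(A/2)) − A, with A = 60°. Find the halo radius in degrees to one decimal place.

n·sin(A/2) = 1.306 × sin 30° = 1.306 × 0.5000 = 0.6530.
D_min = 2·arcsin(0.6530) − 60° = 2 × 40.768° − 60° = 21.536°.

21.5°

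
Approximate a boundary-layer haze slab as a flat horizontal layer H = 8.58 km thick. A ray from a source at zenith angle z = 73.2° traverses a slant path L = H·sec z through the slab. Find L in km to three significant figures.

29.7 km

sec z = 1/cos 73.2° = 3.4598.
L = 8.58 × 3.4598 = 29.685 km.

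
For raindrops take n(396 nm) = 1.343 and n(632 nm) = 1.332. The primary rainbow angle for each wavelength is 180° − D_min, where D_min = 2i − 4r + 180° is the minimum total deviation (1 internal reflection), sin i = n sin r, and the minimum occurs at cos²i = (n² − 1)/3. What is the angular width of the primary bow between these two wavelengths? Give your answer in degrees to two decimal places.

At 396 nm (n = 1.343): cos²i = 0.26788 → i = 58.830°, r = 39.577°, D_min = 139.354°, rainbow angle = 40.646°.
At 632 nm (n = 1.332): cos²i = 0.25807 → i = 59.469°, r = 40.290°, D_min = 137.776°, rainbow angle = 42.224°.
Angular width = |40.646° − 42.224°| = 1.578°.

1.58°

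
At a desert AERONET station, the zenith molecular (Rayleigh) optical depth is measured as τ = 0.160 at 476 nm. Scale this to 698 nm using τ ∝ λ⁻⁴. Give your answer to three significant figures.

τ(698 nm) = τ(476 nm) × (476/698)⁴ = 0.160 × (0.6819)⁴ = 0.160 × 0.2163 = 0.0346.

0.0346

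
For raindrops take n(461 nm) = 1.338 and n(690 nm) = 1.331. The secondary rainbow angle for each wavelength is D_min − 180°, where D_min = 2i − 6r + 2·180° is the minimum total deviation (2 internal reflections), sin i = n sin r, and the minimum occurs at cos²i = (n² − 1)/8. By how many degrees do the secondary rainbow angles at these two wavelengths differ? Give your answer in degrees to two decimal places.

At 461 nm (n = 1.338): cos²i = 0.09878 → i = 71.682°, r = 45.195°, D_min = 232.193°, rainbow angle = 52.193°.
At 690 nm (n = 1.331): cos²i = 0.09645 → i = 71.907°, r = 45.575°, D_min = 230.365°, rainbow angle = 50.365°.
Angular width = |52.193° − 50.365°| = 1.828°.

1.83°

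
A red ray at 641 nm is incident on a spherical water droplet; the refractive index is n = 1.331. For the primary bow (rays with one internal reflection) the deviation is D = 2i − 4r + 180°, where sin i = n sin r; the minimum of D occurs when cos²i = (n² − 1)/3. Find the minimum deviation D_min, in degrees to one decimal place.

cos²i = (1.77156 − 1)/3 = 0.25719; i = arccos(0.50714) = 59.527°.
sin r = sin 59.527°/1.331 = 0.64753; r = 40.356°.
D_min = 2·59.527° − 4·40.356° + 180° = 137.630°.

137.6°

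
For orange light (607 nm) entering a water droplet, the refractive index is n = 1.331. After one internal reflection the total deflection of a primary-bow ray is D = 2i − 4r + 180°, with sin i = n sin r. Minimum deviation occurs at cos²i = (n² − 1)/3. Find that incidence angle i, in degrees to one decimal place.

59.5°

cos²i = (1.331² − 1)/3 = (1.77156 − 1)/3 = 0.25719.
cos i = 0.50714, so i = 59.527°.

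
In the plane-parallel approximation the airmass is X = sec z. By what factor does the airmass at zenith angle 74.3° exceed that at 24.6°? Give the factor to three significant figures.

X(74.3°)/X(24.6°) = sec 74.3° / sec 24.6° = cos 24.6° / cos 74.3° = 0.9092/0.2706 = 3.3601.

3.36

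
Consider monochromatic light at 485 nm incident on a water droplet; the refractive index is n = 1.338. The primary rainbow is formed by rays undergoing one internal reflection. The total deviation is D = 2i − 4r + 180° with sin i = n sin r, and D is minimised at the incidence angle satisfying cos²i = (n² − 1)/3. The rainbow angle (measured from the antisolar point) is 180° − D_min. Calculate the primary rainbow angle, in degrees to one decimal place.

41.4°

cos²i = (1.79024 − 1)/3 = 0.26341; i = arccos(0.51324) = 59.120°.
sin r = sin 59.120°/1.338 = 0.64144; r = 39.899°.
D_min = 2·59.120° − 4·39.899° + 180° = 138.643°.
Rainbow angle = 180° − D_min = 41.357°.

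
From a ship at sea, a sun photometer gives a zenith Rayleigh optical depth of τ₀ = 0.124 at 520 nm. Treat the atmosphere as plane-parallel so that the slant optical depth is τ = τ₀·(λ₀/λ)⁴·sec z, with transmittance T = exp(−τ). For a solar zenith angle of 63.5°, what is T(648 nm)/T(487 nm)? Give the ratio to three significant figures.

Airmass: sec 63.5° = 2.2412.
τ(648 nm) = 0.124 × (520/648)⁴ × 2.2412 = 0.124 × 0.4147 × 2.2412 = 0.1152.
τ(487 nm) = 0.124 × (520/487)⁴ × 2.2412 = 0.124 × 1.2999 × 2.2412 = 0.3612.
T(648)/T(487) = exp(τ_B − τ_A) = exp(0.2460) = 1.2789.

1.28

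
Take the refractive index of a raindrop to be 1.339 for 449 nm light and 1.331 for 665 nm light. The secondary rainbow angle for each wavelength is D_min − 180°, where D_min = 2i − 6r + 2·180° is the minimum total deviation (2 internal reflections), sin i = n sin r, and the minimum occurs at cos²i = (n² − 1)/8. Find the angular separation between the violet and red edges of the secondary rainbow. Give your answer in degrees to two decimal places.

2.09°

At 449 nm (n = 1.339): cos²i = 0.09912 → i = 71.650°, r = 45.141°, D_min = 232.451°, rainbow angle = 52.451°.
At 665 nm (n = 1.331): cos²i = 0.09645 → i = 71.907°, r = 45.575°, D_min = 230.365°, rainbow angle = 50.365°.
Angular width = |52.451° − 50.365°| = 2.086°.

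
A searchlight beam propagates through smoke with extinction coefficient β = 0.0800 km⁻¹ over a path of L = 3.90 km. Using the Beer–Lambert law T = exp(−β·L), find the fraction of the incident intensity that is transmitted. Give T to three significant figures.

0.732

τ = β·L = 0.0800 × 3.90 = 0.3120.
T = exp(−0.3120) = 0.7320.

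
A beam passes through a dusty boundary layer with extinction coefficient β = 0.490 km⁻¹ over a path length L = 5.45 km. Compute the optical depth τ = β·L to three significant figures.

2.67

τ = β·L = 0.490 × 5.45 = 2.6705.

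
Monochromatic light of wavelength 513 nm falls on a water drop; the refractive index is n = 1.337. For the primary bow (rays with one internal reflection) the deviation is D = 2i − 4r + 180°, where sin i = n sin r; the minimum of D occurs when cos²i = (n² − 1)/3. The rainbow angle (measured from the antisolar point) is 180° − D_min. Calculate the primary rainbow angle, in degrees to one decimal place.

41.5°

cos²i = (1.78757 − 1)/3 = 0.26252; i = arccos(0.51237) = 59.178°.
sin r = sin 59.178°/1.337 = 0.64231; r = 39.964°.
D_min = 2·59.178° − 4·39.964° + 180° = 138.500°.
Rainbow angle = 180° − D_min = 41.500°.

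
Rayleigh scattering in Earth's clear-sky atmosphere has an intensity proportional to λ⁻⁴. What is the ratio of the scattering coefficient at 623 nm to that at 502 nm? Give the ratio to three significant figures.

Rayleigh scattering ∝ λ⁻⁴, so the ratio of coefficients is the inverse fourth power of the wavelength ratio.
σ(623)/σ(502) = (502/623)⁴ = (0.8058)⁴ = 0.4216.

0.422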